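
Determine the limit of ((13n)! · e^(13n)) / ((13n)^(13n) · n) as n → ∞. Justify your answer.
lim = 0

Stirling: (13n)! ~ sqrt(2π·13n) · (13n/e)^(13n). Hence
  (13n)! · e^(13n) / (13n)^(13n) ~ sqrt(2π·13n).
Dividing by n: sqrt(2π·13n) / n = sqrt(2π·13) · n^((1−2)/2), so the expression behaves like sqrt(2π·13) · n^((1−2)/2) → 0.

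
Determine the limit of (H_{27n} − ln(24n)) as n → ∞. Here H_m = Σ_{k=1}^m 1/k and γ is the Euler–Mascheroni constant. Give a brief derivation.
lim = ln(9/8) + γ

By Euler-Maclaurin, H_m = ln m + γ + O(1/m). So
  H_{27n} − ln(24n) = ln(27n) + γ − ln(24n) + O(1/n)
                       = ln(27/24) + γ + O(1/n).
Hence the limit is ln(27/24) + γ (= ln(9/8)).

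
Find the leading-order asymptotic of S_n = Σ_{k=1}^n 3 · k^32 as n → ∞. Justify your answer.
S_n ~ n^33 / 11

By integral comparison (Euler-Maclaurin), Σ_{k=1}^n 3 · k^32 = 3 · ∫_0^n x^32 dx + O(n^32) = 3 · n^33/33 = n^33 / 11 + O(n^32). (Equivalently, Faulhaber's formula gives the same leading term.)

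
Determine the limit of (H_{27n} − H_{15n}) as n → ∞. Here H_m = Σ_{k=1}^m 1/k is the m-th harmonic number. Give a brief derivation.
lim = ln(27/15) = ln(9/5)

Euler-Maclaurin gives H_m = ln m + γ + 1/(2m) + O(1/m^2). The γ and O(1/m) terms cancel in the difference:
  H_{27n} − H_{15n} = ln(27n) − ln(15n) + O(1/n) = ln(27/15) + O(1/n).
Hence the limit is ln(27/15) = ln(9/5).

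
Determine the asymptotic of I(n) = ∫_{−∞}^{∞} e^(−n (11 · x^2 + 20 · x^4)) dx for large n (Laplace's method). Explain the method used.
I(n) ~ sqrt(π/(11n))

φ(x) = 11 · x^2 + 20 · x^4 has its unique global minimum at x* = 0 (since φ'(x) = 22x + 80x^3 = 0 only at x = 0 for real x with both coefficients positive, and φ → ∞ as |x| → ∞). At x* = 0, φ(0) = 0 and φ''(0) = 22. Laplace's method then gives
  I(n) ~ sqrt(2π / (n · φ''(0))) · e^(−n φ(0)) = sqrt(2π / (22n)) = sqrt(π/(11n)).
The 20 · x^4 term contributes only at subleading order (an O(1/n) relative correction).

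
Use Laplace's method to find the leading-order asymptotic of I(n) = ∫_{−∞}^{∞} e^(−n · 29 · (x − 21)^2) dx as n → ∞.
I(n) = sqrt(π/(29n))

Here φ(x) = 29 · (x − 21)^2 has its unique minimum at x* = 21 with φ(x*) = 0 and φ''(x*) = 58. Laplace's method gives
  I(n) ~ e^(−n φ(x*)) · sqrt(2π / (n · φ''(x*))) = sqrt(2π / (58n)) = sqrt(π/(29n)).
This is exact: substituting u = (x − 21)·sqrt(29n) gives I(n) = (1/sqrt(29n)) ∫_{−∞}^{∞} e^(−u^2) du = sqrt(π/(29n)).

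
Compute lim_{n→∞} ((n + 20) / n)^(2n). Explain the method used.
lim = e^40

Rewrite as (1 + 20/n)^(2n). By the standard limit (1 + x/n)^n → e^x, we have (1 + 20/n)^n → e^20, and raising to the 2nd power gives e^40.
More precisely, ln[(1 + 20/n)^(2n)] = 2n · ln(1 + 20/n) = 2n · (20/n + O(1/n^2)) = 40 + O(1/n) → 40.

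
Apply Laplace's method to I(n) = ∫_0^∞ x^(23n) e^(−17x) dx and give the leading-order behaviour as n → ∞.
I(n) ~ (sqrt(2π·23n) / 17) · (23n/(17e))^(23n)

Write the integrand as exp(23n ln x − 17x) and set f(x) = 23n ln x − 17x. Then f'(x) = 23n/x − 17 = 0 at x* = 23n/17, and f''(x*) = −23n/x*^2 = −17^2/(23n). Laplace's method (interior maximum) gives
  I(n) ~ e^(f(x*)) · sqrt(2π / |f''(x*)|)
        = exp(23n ln(23n/17) − 23n) · sqrt(2π · 23n / 17^2)
        = (23n/17)^(23n) e^(−23n) · sqrt(2π·23n) / 17
        = (sqrt(2π·23n) / 17) · (23n/(17e))^(23n).
This matches Γ(23n+1)/17^(23n+1) with Stirling applied to Γ.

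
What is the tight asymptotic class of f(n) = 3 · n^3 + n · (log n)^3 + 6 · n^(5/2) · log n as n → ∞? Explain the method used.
f(n) ∈ Θ(n^3)

Compare the terms by growth order. For large n, n^a · (log n)^b dominates n^a' · (log n)^b' iff a > a', or (a = a' and b > b'). Ranking the 3 terms shows the dominant one is 3 · n^3. Hence f(n) ∈ Θ(n^3).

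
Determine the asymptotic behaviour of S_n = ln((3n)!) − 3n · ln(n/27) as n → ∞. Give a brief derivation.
S_n ~ 3n · (ln 81 − 1) + O(ln n)

Stirling: ln((3n)!) = 3n ln(3n) − 3n + O(ln n).
  S_n = 3n ln(3n) − 3n − 3n ln(n/27) + O(ln n)
      = 3n ln(3n) − 3n ln n + 3n ln 27 − 3n + O(ln n)
      = 3n ln 3 + 3n ln 27 − 3n + O(ln n)
      = 3n (ln 81 − 1) + O(ln n).
Numerically ln(81) − 1 ≈ 3.3944.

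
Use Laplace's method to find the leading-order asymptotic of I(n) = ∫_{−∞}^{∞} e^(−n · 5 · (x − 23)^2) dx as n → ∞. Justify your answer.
I(n) = sqrt(π/(5n))

Here φ(x) = 5 · (x − 23)^2 has its unique minimum at x* = 23 with φ(x*) = 0 and φ''(x*) = 10. Laplace's method gives
  I(n) ~ e^(−n φ(x*)) · sqrt(2π / (n · φ''(x*))) = sqrt(2π / (10n)) = sqrt(π/(5n)).
This is exact: substituting u = (x − 23)·sqrt(5n) gives I(n) = (1/sqrt(5n)) ∫_{−∞}^{∞} e^(−u^2) du = sqrt(π/(5n)).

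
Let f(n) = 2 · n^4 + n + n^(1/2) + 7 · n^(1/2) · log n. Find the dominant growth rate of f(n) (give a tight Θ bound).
f(n) ∈ Θ(n^4)

Compare the terms by growth order. For large n, n^a · (log n)^b dominates n^a' · (log n)^b' iff a > a', or (a = a' and b > b'). Ranking the 4 terms shows the dominant one is 2 · n^4. Hence f(n) ∈ Θ(n^4).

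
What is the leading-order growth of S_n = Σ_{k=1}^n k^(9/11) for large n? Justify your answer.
S_n ~ (11/20) · n^(20/11)

Integral comparison: Σ_{k=1}^n k^(9/11) = ∫_0^n x^(9/11) dx + O(n^(9/11)). The integral is n^(1 + 9/11) / (1 + 9/11) = n^((9+11)/11) / ((9+11)/11) = (11/20) · n^(20/11).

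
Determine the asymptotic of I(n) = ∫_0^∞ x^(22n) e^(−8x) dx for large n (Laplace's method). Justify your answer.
I(n) ~ (sqrt(2π·22n) / 8) · (22n/(8e))^(22n)

Write the integrand as exp(22n ln x − 8x) and set f(x) = 22n ln x − 8x. Then f'(x) = 22n/x − 8 = 0 at x* = 22n/8, and f''(x*) = −22n/x*^2 = −8^2/(22n). Laplace's method (interior maximum) gives
  I(n) ~ e^(f(x*)) · sqrt(2π / |f''(x*)|)
        = exp(22n ln(22n/8) − 22n) · sqrt(2π · 22n / 8^2)
        = (22n/8)^(22n) e^(−22n) · sqrt(2π·22n) / 8
        = (sqrt(2π·22n) / 8) · (22n/(8e))^(22n).
This matches Γ(22n+1)/8^(22n+1) with Stirling applied to Γ.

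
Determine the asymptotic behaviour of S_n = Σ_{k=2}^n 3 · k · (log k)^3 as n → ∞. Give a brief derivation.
S_n ~ 3 · n^2 · (log n)^3 / 2

By integral comparison, S_n = ∫_1^n 3 · x · (log x)^3 dx + O(n · (log n)^3). For the integral, the leading term of ∫_1^n x^1 (log x)^3 dx is n^2/2 · (log n)^3 (by repeated integration by parts; each step lowers the log-exponent and produces a relatively O(1/log n) correction). Hence S_n ~ 3 · n^2 · (log n)^3 / 2.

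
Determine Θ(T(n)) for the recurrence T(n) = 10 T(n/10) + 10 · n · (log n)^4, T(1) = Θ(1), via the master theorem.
T(n) = Θ(n · (log n)^5)

Here log_10 10 = 1 and f(n) = 10 · n · (log n)^4 = Θ(n^(log_10 10) · (log n)^4). This is the extended Case 2 of the master theorem (f matches the critical exponent up to log factors), giving T(n) = Θ(n^(log_10 10) · (log n)^(4+1)) = Θ(n · (log n)^5).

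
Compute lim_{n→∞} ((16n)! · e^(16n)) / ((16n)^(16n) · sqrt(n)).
lim = sqrt(2π·16)

Stirling: (16n)! ~ sqrt(2π·16n) · (16n/e)^(16n). Hence
  (16n)! · e^(16n) / (16n)^(16n) ~ sqrt(2π·16n).
Dividing by sqrt(n): sqrt(2π·16n) / sqrt(n) = sqrt(2π·16) · n^((1−1)/2), so the limit is sqrt(2π·16).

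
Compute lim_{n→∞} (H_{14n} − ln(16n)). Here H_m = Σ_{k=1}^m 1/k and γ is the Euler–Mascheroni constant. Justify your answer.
lim = ln(7/8) + γ

By Euler-Maclaurin, H_m = ln m + γ + O(1/m). So
  H_{14n} − ln(16n) = ln(14n) + γ − ln(16n) + O(1/n)
                       = ln(14/16) + γ + O(1/n).
Hence the limit is ln(14/16) + γ (= ln(7/8)).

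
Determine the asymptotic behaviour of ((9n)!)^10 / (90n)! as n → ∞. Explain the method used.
((9n)!)^10/(90n)! ~ ((2π·9n)^(9/2) / sqrt(10)) · 10^(−10·9n)  →  0

Write N = 9n. Stirling: N! ~ sqrt(2π N)(N/e)^N and (10N)! ~ sqrt(2π·10N)·(10N/e)^(10N).
  (N!)^10/(10N)! ~ (2π N)^(10/2) (N/e)^(10N) / [sqrt(2π·10N) (10N/e)^(10N)]
     = (2π N)^(10/2) / sqrt(2π·10N) · (N/(10N))^(10N)
     = (2π N)^((10−1)/2) / sqrt(10) · 10^(−10N).
Since 10^10 > 1, the factor 10^(−10N) decays exponentially, so the ratio → 0. Substituting N = 9n gives the stated form.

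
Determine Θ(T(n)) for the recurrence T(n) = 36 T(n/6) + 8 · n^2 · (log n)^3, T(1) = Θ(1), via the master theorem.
T(n) = Θ(n^2 · (log n)^4)

Here log_6 36 = 2 and f(n) = 8 · n^2 · (log n)^3 = Θ(n^(log_6 36) · (log n)^3). This is the extended Case 2 of the master theorem (f matches the critical exponent up to log factors), giving T(n) = Θ(n^(log_6 36) · (log n)^(3+1)) = Θ(n^2 · (log n)^4).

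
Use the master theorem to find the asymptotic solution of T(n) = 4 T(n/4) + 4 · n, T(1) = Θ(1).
T(n) = Θ(n log n)

log_4 4 = 1, and f(n) = 4 · n = Θ(n^(log_4 4)). This is Case 2 of the master theorem: T(n) = Θ(f(n) · log n) = Θ(n log n).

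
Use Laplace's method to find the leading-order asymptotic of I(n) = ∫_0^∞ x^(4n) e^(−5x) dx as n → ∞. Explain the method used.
I(n) ~ (sqrt(2π·4n) / 5) · (4n/(5e))^(4n)

Write the integrand as exp(4n ln x − 5x) and set f(x) = 4n ln x − 5x. Then f'(x) = 4n/x − 5 = 0 at x* = 4n/5, and f''(x*) = −4n/x*^2 = −5^2/(4n). Laplace's method (interior maximum) gives
  I(n) ~ e^(f(x*)) · sqrt(2π / |f''(x*)|)
        = exp(4n ln(4n/5) − 4n) · sqrt(2π · 4n / 5^2)
        = (4n/5)^(4n) e^(−4n) · sqrt(2π·4n) / 5
        = (sqrt(2π·4n) / 5) · (4n/(5e))^(4n).
This matches Γ(4n+1)/5^(4n+1) with Stirling applied to Γ.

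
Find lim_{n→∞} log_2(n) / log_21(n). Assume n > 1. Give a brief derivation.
lim = ln(21) / ln(2) = log_2(21)

Change of base: log_2(n) = ln n / ln 2 and log_21(n) = ln n / ln 21. The ratio is (ln n / ln 2) · (ln 21 / ln n) = ln 21 / ln 2, a constant independent of n. So the limit is ln 21 / ln 2 = log_2(21).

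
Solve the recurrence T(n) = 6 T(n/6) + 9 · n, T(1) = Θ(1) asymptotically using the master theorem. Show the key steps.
T(n) = Θ(n log n)

log_6 6 = 1, and f(n) = 9 · n = Θ(n^(log_6 6)). This is Case 2 of the master theorem: T(n) = Θ(f(n) · log n) = Θ(n log n).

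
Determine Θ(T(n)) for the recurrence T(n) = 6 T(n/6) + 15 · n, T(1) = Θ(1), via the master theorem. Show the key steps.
T(n) = Θ(n log n)

log_6 6 = 1, and f(n) = 15 · n = Θ(n^(log_6 6)). This is Case 2 of the master theorem: T(n) = Θ(f(n) · log n) = Θ(n log n).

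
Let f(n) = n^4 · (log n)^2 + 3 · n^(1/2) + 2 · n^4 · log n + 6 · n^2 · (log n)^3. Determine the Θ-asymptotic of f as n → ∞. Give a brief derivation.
f(n) ∈ Θ(n^4 · (log n)^2)

Compare the terms by growth order. For large n, n^a · (log n)^b dominates n^a' · (log n)^b' iff a > a', or (a = a' and b > b'). Ranking the 4 terms shows the dominant one is n^4 · (log n)^2. Hence f(n) ∈ Θ(n^4 · (log n)^2).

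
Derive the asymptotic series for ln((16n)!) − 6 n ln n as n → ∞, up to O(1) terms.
ln((16n)!) − 6 n ln n = 10 n ln n + 16(ln 16 − 1) n + (1/2) ln(2π·16n) + O(1/n)

Stirling: ln((16n)!) = 16n ln(16n) − 16n + (1/2) ln(2π·16n) + O(1/n).
Expand 16n ln(16n) = 16n (ln n + ln 16) = 16n ln n + 16n ln 16.
Subtract 6n ln n: leading term is (16 − 6) n ln n = 10 n ln n. The next term is 16n ln 16 − 16n = 16(ln 16 − 1) n. Then the (1/2) ln(2π·16n) correction.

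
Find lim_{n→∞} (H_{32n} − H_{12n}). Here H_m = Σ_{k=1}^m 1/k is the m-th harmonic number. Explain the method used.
lim = ln(32/12) = ln(8/3)

Euler-Maclaurin gives H_m = ln m + γ + 1/(2m) + O(1/m^2). The γ and O(1/m) terms cancel in the difference:
  H_{32n} − H_{12n} = ln(32n) − ln(12n) + O(1/n) = ln(32/12) + O(1/n).
Hence the limit is ln(32/12) = ln(8/3).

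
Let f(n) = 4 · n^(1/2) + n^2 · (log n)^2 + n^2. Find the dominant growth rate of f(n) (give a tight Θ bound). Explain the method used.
f(n) ∈ Θ(n^2 · (log n)^2)

Compare the terms by growth order. For large n, n^a · (log n)^b dominates n^a' · (log n)^b' iff a > a', or (a = a' and b > b'). Ranking the 3 terms shows the dominant one is n^2 · (log n)^2. Hence f(n) ∈ Θ(n^2 · (log n)^2).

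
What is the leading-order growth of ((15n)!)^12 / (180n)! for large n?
((15n)!)^12/(180n)! ~ ((2π·15n)^(11/2) / sqrt(12)) · 12^(−12·15n)  →  0

Write N = 15n. Stirling: N! ~ sqrt(2π N)(N/e)^N and (12N)! ~ sqrt(2π·12N)·(12N/e)^(12N).
  (N!)^12/(12N)! ~ (2π N)^(12/2) (N/e)^(12N) / [sqrt(2π·12N) (12N/e)^(12N)]
     = (2π N)^(12/2) / sqrt(2π·12N) · (N/(12N))^(12N)
     = (2π N)^((12−1)/2) / sqrt(12) · 12^(−12N).
Since 12^12 > 1, the factor 12^(−12N) decays exponentially, so the ratio → 0. Substituting N = 15n gives the stated form.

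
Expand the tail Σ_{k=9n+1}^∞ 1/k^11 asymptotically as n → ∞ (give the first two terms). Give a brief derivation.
Σ_{k>9n} 1/k^11 = 1/(10 · (9n)^10) − 1/(2 · (9n)^11) + O(1/(9n)^12)

Compare to the integral: ∫_{9n}^∞ x^(−11) dx = [−x^(−10)/10]_{9n}^∞ = 1/((11−1)·(9n)^10). The Euler-Maclaurin correction adds −f(9n)/2 = −1/(2·(9n)^11). Euler-Maclaurin then gives
  Σ_{k>9n} 1/k^11 = ∫_{9n}^∞ dx/x^11 − 1/(2·(9n)^11) + O(1/(9n)^12).
(Equivalently this is ζ(11) − Σ_{k≤9n} 1/k^11.)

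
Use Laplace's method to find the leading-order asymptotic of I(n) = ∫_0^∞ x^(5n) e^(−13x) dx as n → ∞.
I(n) ~ (sqrt(2π·5n) / 13) · (5n/(13e))^(5n)

Write the integrand as exp(5n ln x − 13x) and set f(x) = 5n ln x − 13x. Then f'(x) = 5n/x − 13 = 0 at x* = 5n/13, and f''(x*) = −5n/x*^2 = −13^2/(5n). Laplace's method (interior maximum) gives
  I(n) ~ e^(f(x*)) · sqrt(2π / |f''(x*)|)
        = exp(5n ln(5n/13) − 5n) · sqrt(2π · 5n / 13^2)
        = (5n/13)^(5n) e^(−5n) · sqrt(2π·5n) / 13
        = (sqrt(2π·5n) / 13) · (5n/(13e))^(5n).
This matches Γ(5n+1)/13^(5n+1) with Stirling applied to Γ.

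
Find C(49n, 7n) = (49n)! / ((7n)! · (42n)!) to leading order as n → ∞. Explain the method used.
C(49n, 7n) ~ (823543/46656)^(7n) · sqrt(7/(12π·7n))

Write N = 7n. Apply Stirling to each factorial:
  (7N)! ~ sqrt(2π·7N) · (7N/e)^(7N),
  N! ~ sqrt(2π N) · (N/e)^N,
  (6N)! ~ sqrt(2π·6N) · (6N/e)^(6N).
The exponential factors combine to (7N)^(7N) / (N^N · (6N)^(6N)) = 7^(7N)/6^(6N) = (7^7/6^6)^N = (823543/46656)^N.
The square-root prefactors combine to sqrt(2π·7N) / (sqrt(2π N)·sqrt(2π·6N)) = sqrt(7 / (2π·6·N)) = sqrt(7/(12π·7n)).
Substituting N = 7n: C(49n, 7n) ~ (823543/46656)^(7n) · sqrt(7/(12π·7n)).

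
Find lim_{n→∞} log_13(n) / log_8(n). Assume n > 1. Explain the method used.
lim = ln(8) / ln(13) = log_13(8)

Change of base: log_13(n) = ln n / ln 13 and log_8(n) = ln n / ln 8. The ratio is (ln n / ln 13) · (ln 8 / ln n) = ln 8 / ln 13, a constant independent of n. So the limit is ln 8 / ln 13 = log_13(8).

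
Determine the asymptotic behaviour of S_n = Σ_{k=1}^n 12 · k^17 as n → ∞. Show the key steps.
S_n ~ 2 · n^18 / 3

By integral comparison (Euler-Maclaurin), Σ_{k=1}^n 12 · k^17 = 12 · ∫_0^n x^17 dx + O(n^17) = 12 · n^18/18 = 2 · n^18 / 3 + O(n^17). (Equivalently, Faulhaber's formula gives the same leading term.)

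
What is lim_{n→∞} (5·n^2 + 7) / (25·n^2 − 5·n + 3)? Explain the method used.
lim = 5/25 = 1/5

For large n the leading n^2 terms dominate both numerator and denominator. Dividing top and bottom by n^2, every other term tends to 0, leaving 5/25 = 1/5.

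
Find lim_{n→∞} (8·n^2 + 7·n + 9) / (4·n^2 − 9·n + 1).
lim = 8/4 = 2

For large n the leading n^2 terms dominate both numerator and denominator. Dividing top and bottom by n^2, every other term tends to 0, leaving 8/4 = 2.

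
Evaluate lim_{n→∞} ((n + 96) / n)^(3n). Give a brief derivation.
lim = e^288

Rewrite as (1 + 96/n)^(3n). By the standard limit (1 + x/n)^n → e^x, we have (1 + 96/n)^n → e^96, and raising to the 3rd power gives e^288.
More precisely, ln[(1 + 96/n)^(3n)] = 3n · ln(1 + 96/n) = 3n · (96/n + O(1/n^2)) = 288 + O(1/n) → 288.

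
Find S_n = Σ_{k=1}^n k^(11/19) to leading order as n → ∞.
S_n ~ (19/30) · n^(30/19)

Integral comparison: Σ_{k=1}^n k^(11/19) = ∫_0^n x^(11/19) dx + O(n^(11/19)). The integral is n^(1 + 11/19) / (1 + 11/19) = n^((11+19)/19) / ((11+19)/19) = (19/30) · n^(30/19).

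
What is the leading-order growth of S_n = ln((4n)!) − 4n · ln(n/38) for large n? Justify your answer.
S_n ~ 4n · (ln 152 − 1) + O(ln n)

Stirling: ln((4n)!) = 4n ln(4n) − 4n + O(ln n).
  S_n = 4n ln(4n) − 4n − 4n ln(n/38) + O(ln n)
      = 4n ln(4n) − 4n ln n + 4n ln 38 − 4n + O(ln n)
      = 4n ln 4 + 4n ln 38 − 4n + O(ln n)
      = 4n (ln 152 − 1) + O(ln n).
Numerically ln(152) − 1 ≈ 4.0239.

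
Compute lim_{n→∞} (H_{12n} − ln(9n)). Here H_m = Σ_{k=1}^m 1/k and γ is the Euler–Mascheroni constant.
lim = ln(4/3) + γ

By Euler-Maclaurin, H_m = ln m + γ + O(1/m). So
  H_{12n} − ln(9n) = ln(12n) + γ − ln(9n) + O(1/n)
                       = ln(12/9) + γ + O(1/n).
Hence the limit is ln(12/9) + γ (= ln(4/3)).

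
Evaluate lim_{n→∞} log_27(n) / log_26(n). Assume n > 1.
lim = ln(26) / ln(27) = log_27(26)

Change of base: log_27(n) = ln n / ln 27 and log_26(n) = ln n / ln 26. The ratio is (ln n / ln 27) · (ln 26 / ln n) = ln 26 / ln 27, a constant independent of n. So the limit is ln 26 / ln 27 = log_27(26).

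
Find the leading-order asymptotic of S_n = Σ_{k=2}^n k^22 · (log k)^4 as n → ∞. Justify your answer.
S_n ~ n^23 · (log n)^4 / 23

By integral comparison, S_n = ∫_1^n x^22 · (log x)^4 dx + O(n^22 · (log n)^4). For the integral, the leading term of ∫_1^n x^22 (log x)^4 dx is n^23/23 · (log n)^4 (by repeated integration by parts; each step lowers the log-exponent and produces a relatively O(1/log n) correction). Hence S_n ~ n^23 · (log n)^4 / 23.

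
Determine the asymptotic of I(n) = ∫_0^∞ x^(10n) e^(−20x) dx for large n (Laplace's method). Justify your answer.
I(n) ~ (sqrt(2π·10n) / 20) · (10n/(20e))^(10n)

Write the integrand as exp(10n ln x − 20x) and set f(x) = 10n ln x − 20x. Then f'(x) = 10n/x − 20 = 0 at x* = 10n/20, and f''(x*) = −10n/x*^2 = −20^2/(10n). Laplace's method (interior maximum) gives
  I(n) ~ e^(f(x*)) · sqrt(2π / |f''(x*)|)
        = exp(10n ln(10n/20) − 10n) · sqrt(2π · 10n / 20^2)
        = (10n/20)^(10n) e^(−10n) · sqrt(2π·10n) / 20
        = (sqrt(2π·10n) / 20) · (10n/(20e))^(10n).
This matches Γ(10n+1)/20^(10n+1) with Stirling applied to Γ.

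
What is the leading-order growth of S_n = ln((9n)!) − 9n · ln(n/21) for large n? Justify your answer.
S_n ~ 9n · (ln 189 − 1) + O(ln n)

Stirling: ln((9n)!) = 9n ln(9n) − 9n + O(ln n).
  S_n = 9n ln(9n) − 9n − 9n ln(n/21) + O(ln n)
      = 9n ln(9n) − 9n ln n + 9n ln 21 − 9n + O(ln n)
      = 9n ln 9 + 9n ln 21 − 9n + O(ln n)
      = 9n (ln 189 − 1) + O(ln n).
Numerically ln(189) − 1 ≈ 4.2417.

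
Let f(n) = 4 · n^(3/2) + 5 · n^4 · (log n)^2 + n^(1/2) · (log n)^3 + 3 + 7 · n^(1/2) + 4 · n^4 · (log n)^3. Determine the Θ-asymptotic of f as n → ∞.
f(n) ∈ Θ(n^4 · (log n)^3)

Compare the terms by growth order. For large n, n^a · (log n)^b dominates n^a' · (log n)^b' iff a > a', or (a = a' and b > b'). Ranking the 6 terms shows the dominant one is 4 · n^4 · (log n)^3. Hence f(n) ∈ Θ(n^4 · (log n)^3).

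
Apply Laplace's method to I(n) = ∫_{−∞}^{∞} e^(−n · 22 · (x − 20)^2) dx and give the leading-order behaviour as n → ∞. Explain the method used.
I(n) = sqrt(π/(22n))

Here φ(x) = 22 · (x − 20)^2 has its unique minimum at x* = 20 with φ(x*) = 0 and φ''(x*) = 44. Laplace's method gives
  I(n) ~ e^(−n φ(x*)) · sqrt(2π / (n · φ''(x*))) = sqrt(2π / (44n)) = sqrt(π/(22n)).
This is exact: substituting u = (x − 20)·sqrt(22n) gives I(n) = (1/sqrt(22n)) ∫_{−∞}^{∞} e^(−u^2) du = sqrt(π/(22n)).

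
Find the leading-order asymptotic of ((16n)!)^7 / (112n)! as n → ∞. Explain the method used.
((16n)!)^7/(112n)! ~ ((2π·16n)^(6/2) / sqrt(7)) · 7^(−7·16n)  →  0

Write N = 16n. Stirling: N! ~ sqrt(2π N)(N/e)^N and (7N)! ~ sqrt(2π·7N)·(7N/e)^(7N).
  (N!)^7/(7N)! ~ (2π N)^(7/2) (N/e)^(7N) / [sqrt(2π·7N) (7N/e)^(7N)]
     = (2π N)^(7/2) / sqrt(2π·7N) · (N/(7N))^(7N)
     = (2π N)^((7−1)/2) / sqrt(7) · 7^(−7N).
Since 7^7 > 1, the factor 7^(−7N) decays exponentially, so the ratio → 0. Substituting N = 16n gives the stated form.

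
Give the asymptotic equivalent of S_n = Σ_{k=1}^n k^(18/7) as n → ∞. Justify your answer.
S_n ~ (7/25) · n^(25/7)

Integral comparison: Σ_{k=1}^n k^(18/7) = ∫_0^n x^(18/7) dx + O(n^(18/7)). The integral is n^(1 + 18/7) / (1 + 18/7) = n^((18+7)/7) / ((18+7)/7) = (7/25) · n^(25/7).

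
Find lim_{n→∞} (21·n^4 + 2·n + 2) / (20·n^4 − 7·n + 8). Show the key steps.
lim = 21/20

For large n the leading n^4 terms dominate both numerator and denominator. Dividing top and bottom by n^4, every other term tends to 0, leaving 21/20.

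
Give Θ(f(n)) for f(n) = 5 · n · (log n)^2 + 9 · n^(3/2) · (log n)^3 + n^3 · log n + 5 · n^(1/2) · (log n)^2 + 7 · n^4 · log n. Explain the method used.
f(n) ∈ Θ(n^4 · log n)

Compare the terms by growth order. For large n, n^a · (log n)^b dominates n^a' · (log n)^b' iff a > a', or (a = a' and b > b'). Ranking the 5 terms shows the dominant one is 7 · n^4 · log n. Hence f(n) ∈ Θ(n^4 · log n).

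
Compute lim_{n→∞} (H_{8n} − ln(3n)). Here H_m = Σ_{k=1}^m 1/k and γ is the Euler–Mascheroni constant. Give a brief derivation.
lim = ln(8/3) + γ

By Euler-Maclaurin, H_m = ln m + γ + O(1/m). So
  H_{8n} − ln(3n) = ln(8n) + γ − ln(3n) + O(1/n)
                       = ln(8/3) + γ + O(1/n).
Hence the limit is ln(8/3) + γ.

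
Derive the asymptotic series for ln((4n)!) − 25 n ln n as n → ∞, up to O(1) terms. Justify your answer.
ln((4n)!) − 25 n ln n = −21 n ln n + 4(ln 4 − 1) n + (1/2) ln(2π·4n) + O(1/n)

Stirling: ln((4n)!) = 4n ln(4n) − 4n + (1/2) ln(2π·4n) + O(1/n).
Expand 4n ln(4n) = 4n (ln n + ln 4) = 4n ln n + 4n ln 4.
Subtract 25n ln n: leading term is (4 − 25) n ln n = −21 n ln n. The next term is 4n ln 4 − 4n = 4(ln 4 − 1) n. Then the (1/2) ln(2π·4n) correction.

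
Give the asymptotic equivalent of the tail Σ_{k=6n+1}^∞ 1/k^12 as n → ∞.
Σ_{k>6n} 1/k^12 ~ 1/(11 · (6n)^11)

Compare to the integral: ∫_{6n}^∞ x^(−12) dx = [−x^(−11)/11]_{6n}^∞ = 1/((12−1)·(6n)^11). Euler-Maclaurin then gives
  Σ_{k>6n} 1/k^12 = ∫_{6n}^∞ dx/x^12 − 1/(2·(6n)^12) + O(1/(6n)^13).
(Equivalently this is ζ(12) − Σ_{k≤6n} 1/k^12.)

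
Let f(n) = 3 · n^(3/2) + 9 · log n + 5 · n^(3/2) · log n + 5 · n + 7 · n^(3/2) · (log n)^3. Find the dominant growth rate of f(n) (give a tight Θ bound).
f(n) ∈ Θ(n^(3/2) · (log n)^3)

Compare the terms by growth order. For large n, n^a · (log n)^b dominates n^a' · (log n)^b' iff a > a', or (a = a' and b > b'). Ranking the 5 terms shows the dominant one is 7 · n^(3/2) · (log n)^3. Hence f(n) ∈ Θ(n^(3/2) · (log n)^3).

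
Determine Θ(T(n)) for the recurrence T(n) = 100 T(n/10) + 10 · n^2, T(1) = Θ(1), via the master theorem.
T(n) = Θ(n^2 log n)

log_10 100 = 2, and f(n) = 10 · n^2 = Θ(n^(log_10 100)). This is Case 2 of the master theorem: T(n) = Θ(f(n) · log n) = Θ(n^2 log n).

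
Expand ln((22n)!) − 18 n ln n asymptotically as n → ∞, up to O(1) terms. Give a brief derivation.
ln((22n)!) − 18 n ln n = 4 n ln n + 22(ln 22 − 1) n + (1/2) ln(2π·22n) + O(1/n)

Stirling: ln((22n)!) = 22n ln(22n) − 22n + (1/2) ln(2π·22n) + O(1/n).
Expand 22n ln(22n) = 22n (ln n + ln 22) = 22n ln n + 22n ln 22.
Subtract 18n ln n: leading term is (22 − 18) n ln n = 4 n ln n. The next term is 22n ln 22 − 22n = 22(ln 22 − 1) n. Then the (1/2) ln(2π·22n) correction.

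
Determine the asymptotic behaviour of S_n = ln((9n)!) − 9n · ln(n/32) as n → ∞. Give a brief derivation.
S_n ~ 9n · (ln 288 − 1) + O(ln n)

Stirling: ln((9n)!) = 9n ln(9n) − 9n + O(ln n).
  S_n = 9n ln(9n) − 9n − 9n ln(n/32) + O(ln n)
      = 9n ln(9n) − 9n ln n + 9n ln 32 − 9n + O(ln n)
      = 9n ln 9 + 9n ln 32 − 9n + O(ln n)
      = 9n (ln 288 − 1) + O(ln n).
Numerically ln(288) − 1 ≈ 4.6630.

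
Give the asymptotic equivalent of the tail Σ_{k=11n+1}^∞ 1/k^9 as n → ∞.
Σ_{k>11n} 1/k^9 ~ 1/(8 · (11n)^8)

Compare to the integral: ∫_{11n}^∞ x^(−9) dx = [−x^(−8)/8]_{11n}^∞ = 1/((9−1)·(11n)^8). Euler-Maclaurin then gives
  Σ_{k>11n} 1/k^9 = ∫_{11n}^∞ dx/x^9 − 1/(2·(11n)^9) + O(1/(11n)^10).
(Equivalently this is ζ(9) − Σ_{k≤11n} 1/k^9.)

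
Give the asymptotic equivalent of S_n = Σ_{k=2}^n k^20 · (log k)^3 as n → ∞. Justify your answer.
S_n ~ n^21 · (log n)^3 / 21

By integral comparison, S_n = ∫_1^n x^20 · (log x)^3 dx + O(n^20 · (log n)^3). For the integral, the leading term of ∫_1^n x^20 (log x)^3 dx is n^21/21 · (log n)^3 (by repeated integration by parts; each step lowers the log-exponent and produces a relatively O(1/log n) correction). Hence S_n ~ n^21 · (log n)^3 / 21.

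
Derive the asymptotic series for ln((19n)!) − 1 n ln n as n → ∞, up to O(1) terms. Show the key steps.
ln((19n)!) − 1 n ln n = 18 n ln n + 19(ln 19 − 1) n + (1/2) ln(2π·19n) + O(1/n)

Stirling: ln((19n)!) = 19n ln(19n) − 19n + (1/2) ln(2π·19n) + O(1/n).
Expand 19n ln(19n) = 19n (ln n + ln 19) = 19n ln n + 19n ln 19.
Subtract 1n ln n: leading term is (19 − 1) n ln n = 18 n ln n. The next term is 19n ln 19 − 19n = 19(ln 19 − 1) n. Then the (1/2) ln(2π·19n) correction.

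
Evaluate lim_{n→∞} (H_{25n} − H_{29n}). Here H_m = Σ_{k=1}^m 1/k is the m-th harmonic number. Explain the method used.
lim = ln(25/29)

Euler-Maclaurin gives H_m = ln m + γ + 1/(2m) + O(1/m^2). The γ and O(1/m) terms cancel in the difference:
  H_{25n} − H_{29n} = ln(25n) − ln(29n) + O(1/n) = ln(25/29) + O(1/n).
Hence the limit is ln(25/29).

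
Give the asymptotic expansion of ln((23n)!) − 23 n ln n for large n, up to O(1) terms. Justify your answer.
ln((23n)!) − 23 n ln n = 23(ln 23 − 1) n + (1/2) ln(2π·23n) + O(1/n)

Stirling: ln((23n)!) = 23n ln(23n) − 23n + (1/2) ln(2π·23n) + O(1/n).
Since 23n ln(23n) = 23n ln n + 23n ln 23, subtracting 23n ln n cancels the n ln n term exactly. What remains is 23(ln 23 − 1) n + (1/2) ln(2π·23n) + O(1/n).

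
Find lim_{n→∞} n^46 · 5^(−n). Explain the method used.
lim = 0

Exponentials with base > 1 dominate every fixed polynomial: for any fixed c, n^c / 5^n → 0 as n → ∞ (e.g. by the ratio test, or by writing 5^n = e^(n ln 5) and noting e^(n ln 5) / n^c → ∞). Hence n^46 · 5^(−n) = n^46 / 5^n → 0.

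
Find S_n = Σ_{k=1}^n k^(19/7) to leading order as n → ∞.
S_n ~ (7/26) · n^(26/7)

Integral comparison: Σ_{k=1}^n k^(19/7) = ∫_0^n x^(19/7) dx + O(n^(19/7)). The integral is n^(1 + 19/7) / (1 + 19/7) = n^((19+7)/7) / ((19+7)/7) = (7/26) · n^(26/7).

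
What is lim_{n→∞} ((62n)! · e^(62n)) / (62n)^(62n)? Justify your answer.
lim = ∞

Stirling: (62n)! ~ sqrt(2π·62n) · (62n/e)^(62n). Hence
  (62n)! · e^(62n) / (62n)^(62n) ~ sqrt(2π·62n) = sqrt(2π·62) · sqrt(n) → ∞.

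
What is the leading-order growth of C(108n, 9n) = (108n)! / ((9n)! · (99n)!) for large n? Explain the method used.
C(108n, 9n) ~ (8916100448256/285311670611)^(9n) · sqrt(6/(11π·9n))

Write N = 9n. Apply Stirling to each factorial:
  (12N)! ~ sqrt(2π·12N) · (12N/e)^(12N),
  N! ~ sqrt(2π N) · (N/e)^N,
  (11N)! ~ sqrt(2π·11N) · (11N/e)^(11N).
The exponential factors combine to (12N)^(12N) / (N^N · (11N)^(11N)) = 12^(12N)/11^(11N) = (12^12/11^11)^N = (8916100448256/285311670611)^N.
The square-root prefactors combine to sqrt(2π·12N) / (sqrt(2π N)·sqrt(2π·11N)) = sqrt(12 / (2π·11·N)) = sqrt(6/(11π·9n)).
Substituting N = 9n: C(108n, 9n) ~ (8916100448256/285311670611)^(9n) · sqrt(6/(11π·9n)).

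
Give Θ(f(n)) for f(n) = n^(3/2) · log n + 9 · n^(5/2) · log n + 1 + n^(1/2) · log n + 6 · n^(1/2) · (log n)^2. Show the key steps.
f(n) ∈ Θ(n^(5/2) · log n)

Compare the terms by growth order. For large n, n^a · (log n)^b dominates n^a' · (log n)^b' iff a > a', or (a = a' and b > b'). Ranking the 5 terms shows the dominant one is 9 · n^(5/2) · log n. Hence f(n) ∈ Θ(n^(5/2) · log n).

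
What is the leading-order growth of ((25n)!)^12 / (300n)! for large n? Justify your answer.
((25n)!)^12/(300n)! ~ ((2π·25n)^(11/2) / sqrt(12)) · 12^(−12·25n)  →  0

Write N = 25n. Stirling: N! ~ sqrt(2π N)(N/e)^N and (12N)! ~ sqrt(2π·12N)·(12N/e)^(12N).
  (N!)^12/(12N)! ~ (2π N)^(12/2) (N/e)^(12N) / [sqrt(2π·12N) (12N/e)^(12N)]
     = (2π N)^(12/2) / sqrt(2π·12N) · (N/(12N))^(12N)
     = (2π N)^((12−1)/2) / sqrt(12) · 12^(−12N).
Since 12^12 > 1, the factor 12^(−12N) decays exponentially, so the ratio → 0. Substituting N = 25n gives the stated form.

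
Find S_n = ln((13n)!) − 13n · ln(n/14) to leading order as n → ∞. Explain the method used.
S_n ~ 13n · (ln 182 − 1) + O(ln n)

Stirling: ln((13n)!) = 13n ln(13n) − 13n + O(ln n).
  S_n = 13n ln(13n) − 13n − 13n ln(n/14) + O(ln n)
      = 13n ln(13n) − 13n ln n + 13n ln 14 − 13n + O(ln n)
      = 13n ln 13 + 13n ln 14 − 13n + O(ln n)
      = 13n (ln 182 − 1) + O(ln n).
Numerically ln(182) − 1 ≈ 4.2040.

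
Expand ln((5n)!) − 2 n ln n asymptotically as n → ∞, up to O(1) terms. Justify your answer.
ln((5n)!) − 2 n ln n = 3 n ln n + 5(ln 5 − 1) n + (1/2) ln(2π·5n) + O(1/n)

Stirling: ln((5n)!) = 5n ln(5n) − 5n + (1/2) ln(2π·5n) + O(1/n).
Expand 5n ln(5n) = 5n (ln n + ln 5) = 5n ln n + 5n ln 5.
Subtract 2n ln n: leading term is (5 − 2) n ln n = 3 n ln n. The next term is 5n ln 5 − 5n = 5(ln 5 − 1) n. Then the (1/2) ln(2π·5n) correction.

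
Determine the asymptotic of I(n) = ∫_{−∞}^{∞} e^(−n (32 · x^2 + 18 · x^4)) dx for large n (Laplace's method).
I(n) ~ sqrt(π/(32n))

φ(x) = 32 · x^2 + 18 · x^4 has its unique global minimum at x* = 0 (since φ'(x) = 64x + 72x^3 = 0 only at x = 0 for real x with both coefficients positive, and φ → ∞ as |x| → ∞). At x* = 0, φ(0) = 0 and φ''(0) = 64. Laplace's method then gives
  I(n) ~ sqrt(2π / (n · φ''(0))) · e^(−n φ(0)) = sqrt(2π / (64n)) = sqrt(π/(32n)).
The 18 · x^4 term contributes only at subleading order (an O(1/n) relative correction).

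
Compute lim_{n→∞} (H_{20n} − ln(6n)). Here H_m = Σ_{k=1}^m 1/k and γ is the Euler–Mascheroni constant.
lim = ln(10/3) + γ

By Euler-Maclaurin, H_m = ln m + γ + O(1/m). So
  H_{20n} − ln(6n) = ln(20n) + γ − ln(6n) + O(1/n)
                       = ln(20/6) + γ + O(1/n).
Hence the limit is ln(20/6) + γ (= ln(10/3)).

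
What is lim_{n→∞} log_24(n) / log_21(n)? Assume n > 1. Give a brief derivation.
lim = ln(21) / ln(24) = log_24(21)

Change of base: log_24(n) = ln n / ln 24 and log_21(n) = ln n / ln 21. The ratio is (ln n / ln 24) · (ln 21 / ln n) = ln 21 / ln 24, a constant independent of n. So the limit is ln 21 / ln 24 = log_24(21).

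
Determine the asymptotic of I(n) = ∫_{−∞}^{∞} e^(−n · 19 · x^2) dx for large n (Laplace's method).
I(n) = sqrt(π/(19n))

Here φ(x) = 19 · x^2 has its unique minimum at x* = 0 with φ(x*) = 0 and φ''(x*) = 38. Laplace's method gives
  I(n) ~ e^(−n φ(x*)) · sqrt(2π / (n · φ''(x*))) = sqrt(2π / (38n)) = sqrt(π/(19n)).
This is exact: substituting u = (x − 0)·sqrt(19n) gives I(n) = (1/sqrt(19n)) ∫_{−∞}^{∞} e^(−u^2) du = sqrt(π/(19n)).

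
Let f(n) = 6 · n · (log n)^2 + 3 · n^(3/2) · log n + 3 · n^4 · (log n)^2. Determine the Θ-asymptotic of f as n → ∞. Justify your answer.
f(n) ∈ Θ(n^4 · (log n)^2)

Compare the terms by growth order. For large n, n^a · (log n)^b dominates n^a' · (log n)^b' iff a > a', or (a = a' and b > b'). Ranking the 3 terms shows the dominant one is 3 · n^4 · (log n)^2. Hence f(n) ∈ Θ(n^4 · (log n)^2).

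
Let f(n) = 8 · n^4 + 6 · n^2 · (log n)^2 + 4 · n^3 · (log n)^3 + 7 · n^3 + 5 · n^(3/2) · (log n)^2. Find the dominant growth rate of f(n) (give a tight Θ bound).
f(n) ∈ Θ(n^4)

Compare the terms by growth order. For large n, n^a · (log n)^b dominates n^a' · (log n)^b' iff a > a', or (a = a' and b > b'). Ranking the 5 terms shows the dominant one is 8 · n^4. Hence f(n) ∈ Θ(n^4).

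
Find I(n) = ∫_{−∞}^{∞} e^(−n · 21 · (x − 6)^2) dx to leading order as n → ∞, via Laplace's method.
I(n) = sqrt(π/(21n))

Here φ(x) = 21 · (x − 6)^2 has its unique minimum at x* = 6 with φ(x*) = 0 and φ''(x*) = 42. Laplace's method gives
  I(n) ~ e^(−n φ(x*)) · sqrt(2π / (n · φ''(x*))) = sqrt(2π / (42n)) = sqrt(π/(21n)).
This is exact: substituting u = (x − 6)·sqrt(21n) gives I(n) = (1/sqrt(21n)) ∫_{−∞}^{∞} e^(−u^2) du = sqrt(π/(21n)).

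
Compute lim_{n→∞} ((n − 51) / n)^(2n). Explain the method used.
lim = e^(−102)

Rewrite as (1 − 51/n)^(2n). By the standard limit (1 + x/n)^n → e^x, we have (1 − 51/n)^n → e^(−51), and raising to the 2nd power gives e^(−102).
More precisely, ln[(1 − 51/n)^(2n)] = 2n · ln(1 − 51/n) = 2n · (-51/n + O(1/n^2)) = -102 + O(1/n) → -102.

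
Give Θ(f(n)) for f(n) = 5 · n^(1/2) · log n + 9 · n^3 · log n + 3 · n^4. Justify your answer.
f(n) ∈ Θ(n^4)

Compare the terms by growth order. For large n, n^a · (log n)^b dominates n^a' · (log n)^b' iff a > a', or (a = a' and b > b'). Ranking the 3 terms shows the dominant one is 3 · n^4. Hence f(n) ∈ Θ(n^4).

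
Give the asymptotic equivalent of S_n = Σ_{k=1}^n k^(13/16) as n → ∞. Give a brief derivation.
S_n ~ (16/29) · n^(29/16)

Integral comparison: Σ_{k=1}^n k^(13/16) = ∫_0^n x^(13/16) dx + O(n^(13/16)). The integral is n^(1 + 13/16) / (1 + 13/16) = n^((13+16)/16) / ((13+16)/16) = (16/29) · n^(29/16).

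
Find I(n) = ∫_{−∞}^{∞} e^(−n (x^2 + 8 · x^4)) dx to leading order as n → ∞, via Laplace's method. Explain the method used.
I(n) ~ sqrt(π/n)

φ(x) = x^2 + 8 · x^4 has its unique global minimum at x* = 0 (since φ'(x) = 2x + 32x^3 = 0 only at x = 0 for real x with both coefficients positive, and φ → ∞ as |x| → ∞). At x* = 0, φ(0) = 0 and φ''(0) = 2. Laplace's method then gives
  I(n) ~ sqrt(2π / (n · φ''(0))) · e^(−n φ(0)) = sqrt(2π / (2n)) = sqrt(π/n).
The 8 · x^4 term contributes only at subleading order (an O(1/n) relative correction).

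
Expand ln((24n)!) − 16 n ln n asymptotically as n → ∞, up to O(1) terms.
ln((24n)!) − 16 n ln n = 8 n ln n + 24(ln 24 − 1) n + (1/2) ln(2π·24n) + O(1/n)

Stirling: ln((24n)!) = 24n ln(24n) − 24n + (1/2) ln(2π·24n) + O(1/n).
Expand 24n ln(24n) = 24n (ln n + ln 24) = 24n ln n + 24n ln 24.
Subtract 16n ln n: leading term is (24 − 16) n ln n = 8 n ln n. The next term is 24n ln 24 − 24n = 24(ln 24 − 1) n. Then the (1/2) ln(2π·24n) correction.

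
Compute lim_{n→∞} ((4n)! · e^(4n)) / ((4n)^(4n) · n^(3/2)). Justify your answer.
lim = 0

Stirling: (4n)! ~ sqrt(2π·4n) · (4n/e)^(4n). Hence
  (4n)! · e^(4n) / (4n)^(4n) ~ sqrt(2π·4n).
Dividing by n^(3/2): sqrt(2π·4n) / n^(3/2) = sqrt(2π·4) · n^((1−3)/2), so the expression behaves like sqrt(2π·4) · n^((1−3)/2) → 0.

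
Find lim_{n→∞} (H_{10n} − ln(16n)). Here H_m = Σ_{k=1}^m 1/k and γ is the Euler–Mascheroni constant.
lim = ln(5/8) + γ

By Euler-Maclaurin, H_m = ln m + γ + O(1/m). So
  H_{10n} − ln(16n) = ln(10n) + γ − ln(16n) + O(1/n)
                       = ln(10/16) + γ + O(1/n).
Hence the limit is ln(10/16) + γ (= ln(5/8)).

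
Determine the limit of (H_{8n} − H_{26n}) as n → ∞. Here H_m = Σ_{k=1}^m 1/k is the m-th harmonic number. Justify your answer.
lim = ln(8/26) = ln(4/13)

Euler-Maclaurin gives H_m = ln m + γ + 1/(2m) + O(1/m^2). The γ and O(1/m) terms cancel in the difference:
  H_{8n} − H_{26n} = ln(8n) − ln(26n) + O(1/n) = ln(8/26) + O(1/n).
Hence the limit is ln(8/26) = ln(4/13).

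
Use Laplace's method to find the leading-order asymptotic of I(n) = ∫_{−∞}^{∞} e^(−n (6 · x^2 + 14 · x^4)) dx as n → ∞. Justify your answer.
I(n) ~ sqrt(π/(6n))

φ(x) = 6 · x^2 + 14 · x^4 has its unique global minimum at x* = 0 (since φ'(x) = 12x + 56x^3 = 0 only at x = 0 for real x with both coefficients positive, and φ → ∞ as |x| → ∞). At x* = 0, φ(0) = 0 and φ''(0) = 12. Laplace's method then gives
  I(n) ~ sqrt(2π / (n · φ''(0))) · e^(−n φ(0)) = sqrt(2π / (12n)) = sqrt(π/(6n)).
The 14 · x^4 term contributes only at subleading order (an O(1/n) relative correction).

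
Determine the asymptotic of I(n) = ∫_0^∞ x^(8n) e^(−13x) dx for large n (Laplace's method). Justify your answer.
I(n) ~ (sqrt(2π·8n) / 13) · (8n/(13e))^(8n)

Write the integrand as exp(8n ln x − 13x) and set f(x) = 8n ln x − 13x. Then f'(x) = 8n/x − 13 = 0 at x* = 8n/13, and f''(x*) = −8n/x*^2 = −13^2/(8n). Laplace's method (interior maximum) gives
  I(n) ~ e^(f(x*)) · sqrt(2π / |f''(x*)|)
        = exp(8n ln(8n/13) − 8n) · sqrt(2π · 8n / 13^2)
        = (8n/13)^(8n) e^(−8n) · sqrt(2π·8n) / 13
        = (sqrt(2π·8n) / 13) · (8n/(13e))^(8n).
This matches Γ(8n+1)/13^(8n+1) with Stirling applied to Γ.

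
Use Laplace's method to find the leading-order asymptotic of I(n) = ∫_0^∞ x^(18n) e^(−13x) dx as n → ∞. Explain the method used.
I(n) ~ (sqrt(2π·18n) / 13) · (18n/(13e))^(18n)

Write the integrand as exp(18n ln x − 13x) and set f(x) = 18n ln x − 13x. Then f'(x) = 18n/x − 13 = 0 at x* = 18n/13, and f''(x*) = −18n/x*^2 = −13^2/(18n). Laplace's method (interior maximum) gives
  I(n) ~ e^(f(x*)) · sqrt(2π / |f''(x*)|)
        = exp(18n ln(18n/13) − 18n) · sqrt(2π · 18n / 13^2)
        = (18n/13)^(18n) e^(−18n) · sqrt(2π·18n) / 13
        = (sqrt(2π·18n) / 13) · (18n/(13e))^(18n).
This matches Γ(18n+1)/13^(18n+1) with Stirling applied to Γ.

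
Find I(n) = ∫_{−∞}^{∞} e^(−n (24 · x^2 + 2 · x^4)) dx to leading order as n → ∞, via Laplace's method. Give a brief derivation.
I(n) ~ sqrt(π/(24n))

φ(x) = 24 · x^2 + 2 · x^4 has its unique global minimum at x* = 0 (since φ'(x) = 48x + 8x^3 = 0 only at x = 0 for real x with both coefficients positive, and φ → ∞ as |x| → ∞). At x* = 0, φ(0) = 0 and φ''(0) = 48. Laplace's method then gives
  I(n) ~ sqrt(2π / (n · φ''(0))) · e^(−n φ(0)) = sqrt(2π / (48n)) = sqrt(π/(24n)).
The 2 · x^4 term contributes only at subleading order (an O(1/n) relative correction).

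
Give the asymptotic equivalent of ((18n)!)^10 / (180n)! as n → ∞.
((18n)!)^10/(180n)! ~ ((2π·18n)^(9/2) / sqrt(10)) · 10^(−10·18n)  →  0

Write N = 18n. Stirling: N! ~ sqrt(2π N)(N/e)^N and (10N)! ~ sqrt(2π·10N)·(10N/e)^(10N).
  (N!)^10/(10N)! ~ (2π N)^(10/2) (N/e)^(10N) / [sqrt(2π·10N) (10N/e)^(10N)]
     = (2π N)^(10/2) / sqrt(2π·10N) · (N/(10N))^(10N)
     = (2π N)^((10−1)/2) / sqrt(10) · 10^(−10N).
Since 10^10 > 1, the factor 10^(−10N) decays exponentially, so the ratio → 0. Substituting N = 18n gives the stated form.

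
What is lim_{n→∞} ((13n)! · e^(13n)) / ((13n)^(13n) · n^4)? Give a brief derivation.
lim = 0

Stirling: (13n)! ~ sqrt(2π·13n) · (13n/e)^(13n). Hence
  (13n)! · e^(13n) / (13n)^(13n) ~ sqrt(2π·13n).
Dividing by n^4: sqrt(2π·13n) / n^4 = sqrt(2π·13) · n^((1−8)/2), so the expression behaves like sqrt(2π·13) · n^((1−8)/2) → 0.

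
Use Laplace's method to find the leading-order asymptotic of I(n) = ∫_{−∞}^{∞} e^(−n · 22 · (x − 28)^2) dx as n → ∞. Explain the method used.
I(n) = sqrt(π/(22n))

Here φ(x) = 22 · (x − 28)^2 has its unique minimum at x* = 28 with φ(x*) = 0 and φ''(x*) = 44. Laplace's method gives
  I(n) ~ e^(−n φ(x*)) · sqrt(2π / (n · φ''(x*))) = sqrt(2π / (44n)) = sqrt(π/(22n)).
This is exact: substituting u = (x − 28)·sqrt(22n) gives I(n) = (1/sqrt(22n)) ∫_{−∞}^{∞} e^(−u^2) du = sqrt(π/(22n)).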